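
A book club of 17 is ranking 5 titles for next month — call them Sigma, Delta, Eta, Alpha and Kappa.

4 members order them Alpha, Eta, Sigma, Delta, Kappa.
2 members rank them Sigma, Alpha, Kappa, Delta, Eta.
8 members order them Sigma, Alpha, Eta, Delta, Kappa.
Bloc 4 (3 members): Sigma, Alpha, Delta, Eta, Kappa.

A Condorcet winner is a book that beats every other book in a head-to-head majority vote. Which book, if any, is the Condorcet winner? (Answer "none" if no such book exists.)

Check each pair by majority over 17 ballots:
Sigma vs Delta: Sigma wins 17–0.
Sigma vs Eta: 13 to 4, Sigma.
Sigma–Alpha: Sigma 13–4.
Sigma vs Kappa: 4+2+8+3 = 17 for Sigma, 0 for Kappa — Sigma by 17–0.
Delta–Eta: Eta 12–5.
Delta–Alpha: Alpha 17–0.
Delta vs Kappa: 4+8+3 = 15 for Delta, 2 for Kappa — Delta by 15–2.
Eta vs Alpha: Eta is ranked higher on 0 ballots, Alpha on 17. Alpha wins 17–0.
Eta vs Kappa: Eta is ranked higher on 4+8+3 = 15 ballots, Kappa on 2. Eta wins 15–2.
Alpha vs Kappa: Alpha wins 17–0.
Only Sigma has no losses; Sigma is the Condorcet winner.

Sigma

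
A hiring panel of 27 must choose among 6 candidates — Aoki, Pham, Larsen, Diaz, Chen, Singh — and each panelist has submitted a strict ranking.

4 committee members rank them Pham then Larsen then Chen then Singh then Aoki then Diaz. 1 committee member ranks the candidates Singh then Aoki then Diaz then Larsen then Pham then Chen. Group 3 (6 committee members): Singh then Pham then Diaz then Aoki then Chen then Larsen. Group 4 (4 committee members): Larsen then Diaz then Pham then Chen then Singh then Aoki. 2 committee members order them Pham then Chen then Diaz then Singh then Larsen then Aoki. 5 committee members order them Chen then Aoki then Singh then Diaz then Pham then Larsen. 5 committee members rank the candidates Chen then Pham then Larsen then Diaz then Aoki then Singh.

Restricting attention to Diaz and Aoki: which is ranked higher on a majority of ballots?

Diaz

Ballots ranking Diaz above Aoki: 6 + 4 + 2 + 5 = 17.
Ballots ranking Aoki above Diaz: 27 − 17 = 10.
Diaz wins the head-to-head 17–10.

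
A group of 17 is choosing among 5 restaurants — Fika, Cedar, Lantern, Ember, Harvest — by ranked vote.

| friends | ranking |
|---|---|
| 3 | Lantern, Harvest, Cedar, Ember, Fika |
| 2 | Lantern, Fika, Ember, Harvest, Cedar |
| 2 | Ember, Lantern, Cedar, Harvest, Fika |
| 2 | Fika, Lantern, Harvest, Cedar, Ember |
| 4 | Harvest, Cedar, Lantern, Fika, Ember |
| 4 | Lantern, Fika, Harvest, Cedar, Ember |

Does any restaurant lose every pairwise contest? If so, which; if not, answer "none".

Head-to-head results (17 friends):
Fika vs Cedar: Cedar wins 9–8.
Fika vs Lantern: Fika preferred on 2 ballots; Lantern wins 15–2.
Fika vs Ember: Fika preferred on 2+2+4+4 = 12 ballots; Fika wins 12–5.
Fika vs Harvest: Fika preferred on 2+2+4 = 8 ballots; Harvest wins 9–8.
Cedar vs Lantern: 4 to 13, Lantern.
Cedar vs Ember: Cedar is ranked higher on 3+2+4+4 = 13 ballots, Ember on 4. Cedar wins 13–4.
Cedar vs Harvest: Cedar preferred on 2 ballots; Harvest wins 15–2.
Lantern–Ember: Lantern 15–2.
Lantern vs Harvest: Lantern is ranked higher on 3+2+2+2+4 = 13 ballots, Harvest on 4. Lantern wins 13–4.
Ember vs Harvest: 4 to 13, Harvest.
Ember loses to every other restaurant — it is the Condorcet loser.

Ember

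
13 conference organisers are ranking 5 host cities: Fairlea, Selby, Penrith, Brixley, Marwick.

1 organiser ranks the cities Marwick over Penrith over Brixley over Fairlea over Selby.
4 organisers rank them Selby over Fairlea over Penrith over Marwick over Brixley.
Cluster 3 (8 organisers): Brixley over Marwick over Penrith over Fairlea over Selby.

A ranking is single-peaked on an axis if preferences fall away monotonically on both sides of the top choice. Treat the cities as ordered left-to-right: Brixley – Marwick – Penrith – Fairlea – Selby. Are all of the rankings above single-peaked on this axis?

Axis positions: Brixley=1, Marwick=2, Penrith=3, Fairlea=4, Selby=5.
Cluster 1 (peak Marwick at position 2): ranking walks positions 2-3-1-4-5, expanding outward from the peak — single-peaked.
Cluster 2 (peak Selby at position 5): ranking walks positions 5-4-3-2-1, expanding outward from the peak — single-peaked.
Cluster 3 (peak Brixley at position 1): ranking walks positions 1-2-3-4-5, expanding outward from the peak — single-peaked.
Every ranking is single-peaked on this axis.

yes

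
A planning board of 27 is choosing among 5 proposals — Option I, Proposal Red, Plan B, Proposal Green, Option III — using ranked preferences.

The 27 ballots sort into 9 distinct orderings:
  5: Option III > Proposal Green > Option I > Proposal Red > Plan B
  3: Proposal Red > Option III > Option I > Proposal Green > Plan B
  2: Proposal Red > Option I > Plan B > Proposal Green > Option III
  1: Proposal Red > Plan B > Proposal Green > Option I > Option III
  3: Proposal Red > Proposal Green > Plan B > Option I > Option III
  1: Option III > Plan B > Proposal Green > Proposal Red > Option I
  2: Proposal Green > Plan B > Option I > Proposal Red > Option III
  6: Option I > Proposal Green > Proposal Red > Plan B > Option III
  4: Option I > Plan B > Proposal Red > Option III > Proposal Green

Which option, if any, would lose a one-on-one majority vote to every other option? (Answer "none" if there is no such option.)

Option III

Head-to-head results (27 council members):
Option I–Proposal Red: Option I 17–10.
Option I vs Plan B: 20 to 7, Option I.
Option I vs Proposal Green: Option I is ranked higher on 3+2+6+4 = 15 ballots, Proposal Green on 12. Option I wins 15–12.
Option I vs Option III: 18 to 9, Option I.
Proposal Red vs Plan B: Proposal Red wins 20–7.
Proposal Red vs Proposal Green: Proposal Red preferred on 3+2+1+3+4 = 13 ballots; Proposal Green wins 14–13.
Proposal Red vs Option III: Proposal Red, 21–6.
Plan B vs Proposal Green: Proposal Green, 19–8.
Plan B vs Option III: Plan B, 18–9.
Proposal Green vs Option III: Proposal Green wins 14–13.
Option III loses to every other option — it is the Condorcet loser.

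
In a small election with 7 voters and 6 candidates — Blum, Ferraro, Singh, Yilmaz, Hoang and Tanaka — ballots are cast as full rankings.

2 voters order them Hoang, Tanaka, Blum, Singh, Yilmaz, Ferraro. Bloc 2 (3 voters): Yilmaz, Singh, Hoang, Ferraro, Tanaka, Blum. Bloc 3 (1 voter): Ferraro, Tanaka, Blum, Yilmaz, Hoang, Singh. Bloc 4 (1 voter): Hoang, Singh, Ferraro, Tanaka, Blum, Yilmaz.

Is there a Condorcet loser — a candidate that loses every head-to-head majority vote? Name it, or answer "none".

none

Pairwise majorities:
Blum–Ferraro: Ferraro 5–2.
Blum vs Singh: 2+1 = 3 for Blum, 4 for Singh — Singh by 4–3.
Blum vs Yilmaz: Blum preferred on 2+1+1 = 4 ballots; Blum wins 4–3.
Blum vs Hoang: Blum is ranked higher on 1 ballot, Hoang on 6. Hoang wins 6–1.
Blum–Tanaka: Tanaka 7–0.
Ferraro vs Singh: Singh, 6–1.
Ferraro vs Yilmaz: Yilmaz, 5–2.
Ferraro vs Hoang: Hoang, 6–1.
Ferraro vs Tanaka: Ferraro wins 5–2.
Singh–Yilmaz: Yilmaz 4–3.
Singh vs Hoang: 3 for Singh, 4 for Hoang — Hoang by 4–3.
Singh vs Tanaka: 4 to 3, Singh.
Yilmaz–Hoang: Yilmaz 4–3.
Yilmaz vs Tanaka: 3 to 4, Tanaka.
Hoang vs Tanaka: 2+3+1 = 6 for Hoang, 1 for Tanaka — Hoang by 6–1.
No candidate is winless: Blum beats Yilmaz; Ferraro beats Blum; Singh beats Blum; Yilmaz beats Ferraro; Hoang beats Blum; Tanaka beats Blum. There is no Condorcet loser.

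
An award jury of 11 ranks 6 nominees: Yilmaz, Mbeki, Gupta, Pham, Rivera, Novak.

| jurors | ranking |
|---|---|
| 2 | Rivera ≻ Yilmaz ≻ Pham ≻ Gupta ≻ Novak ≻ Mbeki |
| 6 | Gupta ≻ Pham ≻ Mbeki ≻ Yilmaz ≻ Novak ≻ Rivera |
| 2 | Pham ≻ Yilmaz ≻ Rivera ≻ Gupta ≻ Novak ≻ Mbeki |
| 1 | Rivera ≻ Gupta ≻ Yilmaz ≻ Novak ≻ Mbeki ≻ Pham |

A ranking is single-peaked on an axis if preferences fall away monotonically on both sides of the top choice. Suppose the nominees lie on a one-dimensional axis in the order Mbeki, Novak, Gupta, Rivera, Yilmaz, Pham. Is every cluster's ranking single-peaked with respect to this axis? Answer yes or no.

Axis positions: Mbeki=1, Novak=2, Gupta=3, Rivera=4, Yilmaz=5, Pham=6.
Cluster 1 (peak Rivera at position 4): ranking walks positions 4-5-6-3-2-1, expanding outward from the peak — single-peaked.
Cluster 2: ranking walks positions 3-6-1-5-2-4; Pham is ranked above Rivera even though Rivera lies between Pham and the peak Gupta on the axis — preferences dip and rise again. Not single-peaked.
Cluster 3 (peak Pham at position 6): ranking walks positions 6-5-4-3-2-1, expanding outward from the peak — single-peaked.
Cluster 4 (peak Rivera at position 4): ranking walks positions 4-3-5-2-1-6, expanding outward from the peak — single-peaked.
Cluster 2 violates single-peakedness, so the profile is not single-peaked on this axis.

no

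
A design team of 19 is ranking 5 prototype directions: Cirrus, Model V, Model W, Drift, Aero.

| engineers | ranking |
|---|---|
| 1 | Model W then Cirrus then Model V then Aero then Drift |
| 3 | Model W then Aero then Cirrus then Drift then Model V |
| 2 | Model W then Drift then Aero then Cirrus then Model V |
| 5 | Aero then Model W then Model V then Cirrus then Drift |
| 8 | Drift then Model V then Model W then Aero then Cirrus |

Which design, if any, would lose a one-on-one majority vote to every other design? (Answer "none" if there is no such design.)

Cirrus

Head-to-head results (19 engineers):
Cirrus vs Model V: Model V, 13–6.
Cirrus vs Model W: Model W wins 19–0.
Cirrus vs Drift: Drift, 10–9.
Cirrus vs Aero: Cirrus is ranked higher on 1 ballot, Aero on 18. Aero wins 18–1.
Model V–Model W: Model W 11–8.
Model V vs Drift: Drift wins 13–6.
Model V vs Aero: 1+8 = 9 for Model V, 10 for Aero — Aero by 10–9.
Model W vs Drift: Model W preferred on 1+3+2+5 = 11 ballots; Model W wins 11–8.
Model W vs Aero: Model W, 14–5.
Drift–Aero: Drift 10–9.
Cirrus loses to every other design — it is the Condorcet loser.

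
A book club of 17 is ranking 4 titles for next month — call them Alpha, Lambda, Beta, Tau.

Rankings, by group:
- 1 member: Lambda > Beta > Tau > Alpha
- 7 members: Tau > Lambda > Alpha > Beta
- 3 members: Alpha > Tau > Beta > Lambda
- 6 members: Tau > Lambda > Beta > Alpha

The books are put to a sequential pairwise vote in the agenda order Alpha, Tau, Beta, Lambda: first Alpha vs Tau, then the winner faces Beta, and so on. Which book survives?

Round 1: Alpha vs Tau — 3–14, Tau advances.
Round 2: Tau vs Beta — 16–1, Tau advances.
Round 3: Tau vs Lambda — 16–1, Tau advances.
The agenda winner is Tau.

Tau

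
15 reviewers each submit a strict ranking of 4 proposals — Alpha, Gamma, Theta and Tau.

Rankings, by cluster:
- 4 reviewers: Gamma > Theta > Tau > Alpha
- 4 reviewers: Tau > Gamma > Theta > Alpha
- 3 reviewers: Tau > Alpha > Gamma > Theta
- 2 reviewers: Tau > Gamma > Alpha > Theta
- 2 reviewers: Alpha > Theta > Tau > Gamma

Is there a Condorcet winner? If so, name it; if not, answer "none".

Tau

Check each pair by majority over 15 ballots:
Alpha vs Gamma: Alpha is ranked higher on 3+2 = 5 ballots, Gamma on 10. Gamma wins 10–5.
Alpha vs Theta: Alpha preferred on 3+2+2 = 7 ballots; Theta wins 8–7.
Alpha vs Tau: Alpha preferred on 2 ballots; Tau wins 13–2.
Gamma vs Theta: 4+4+3+2 = 13 for Gamma, 2 for Theta — Gamma by 13–2.
Gamma vs Tau: 4 to 11, Tau.
Theta vs Tau: 6 to 9, Tau.
Tau beats each of Alpha, Gamma, Theta — Tau is the Condorcet winner.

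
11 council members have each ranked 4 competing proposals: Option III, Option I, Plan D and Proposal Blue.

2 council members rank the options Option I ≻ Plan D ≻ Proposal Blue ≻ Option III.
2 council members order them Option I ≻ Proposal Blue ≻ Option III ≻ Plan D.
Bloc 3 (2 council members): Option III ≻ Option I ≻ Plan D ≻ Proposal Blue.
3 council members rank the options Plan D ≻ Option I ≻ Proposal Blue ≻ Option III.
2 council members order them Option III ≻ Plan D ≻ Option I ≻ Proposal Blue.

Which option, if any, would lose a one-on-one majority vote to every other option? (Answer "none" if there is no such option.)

none

Head-to-head results (11 council members):
Option III vs Option I: 2+2 = 4 for Option III, 7 for Option I — Option I by 7–4.
Option III vs Plan D: Option III preferred on 2+2+2 = 6 ballots; Option III wins 6–5.
Option III–Proposal Blue: Proposal Blue 7–4.
Option I vs Plan D: Option I is ranked higher on 2+2+2 = 6 ballots, Plan D on 5. Option I wins 6–5.
Option I vs Proposal Blue: Option I, 11–0.
Plan D vs Proposal Blue: 9 to 2, Plan D.
No option is winless: Option III beats Plan D; Option I beats Option III; Plan D beats Proposal Blue; Proposal Blue beats Option III. There is no Condorcet loser.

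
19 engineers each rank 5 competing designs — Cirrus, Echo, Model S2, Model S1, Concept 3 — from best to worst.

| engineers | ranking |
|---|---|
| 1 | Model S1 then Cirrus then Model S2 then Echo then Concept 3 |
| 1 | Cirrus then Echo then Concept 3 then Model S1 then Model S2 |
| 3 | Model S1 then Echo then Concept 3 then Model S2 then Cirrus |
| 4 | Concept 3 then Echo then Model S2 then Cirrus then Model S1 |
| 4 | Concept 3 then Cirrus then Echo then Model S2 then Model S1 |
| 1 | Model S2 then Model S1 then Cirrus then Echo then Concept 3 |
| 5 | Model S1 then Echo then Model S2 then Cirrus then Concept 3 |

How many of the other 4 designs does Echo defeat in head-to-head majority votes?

Echo against each rival (19 engineers):
Echo vs Cirrus: 12 to 7, Echo.
Echo vs Model S2: Echo is ranked higher on 1+3+4+4+5 = 17 ballots, Model S2 on 2. Echo wins 17–2.
Echo vs Model S1: 9 to 10, Model S1.
Echo vs Concept 3: 1+1+3+1+5 = 11 for Echo, 8 for Concept 3 — Echo by 11–8.
Echo beats Cirrus, Model S2, Concept 3; loses to Model S1 — 3 pairwise wins.

3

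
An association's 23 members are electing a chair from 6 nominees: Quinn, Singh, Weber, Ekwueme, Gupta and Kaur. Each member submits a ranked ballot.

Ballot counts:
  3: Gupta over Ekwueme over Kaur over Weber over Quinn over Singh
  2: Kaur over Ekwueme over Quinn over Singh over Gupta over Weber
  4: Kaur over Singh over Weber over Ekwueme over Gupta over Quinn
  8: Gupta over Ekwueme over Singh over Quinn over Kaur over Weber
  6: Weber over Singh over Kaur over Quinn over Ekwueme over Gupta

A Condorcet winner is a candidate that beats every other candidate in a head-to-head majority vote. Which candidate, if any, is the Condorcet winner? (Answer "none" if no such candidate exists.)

none

Check each pair by majority over 23 ballots:
Quinn vs Singh: Singh, 18–5.
Quinn vs Weber: 2+8 = 10 for Quinn, 13 for Weber — Weber by 13–10.
Quinn vs Ekwueme: Ekwueme wins 17–6.
Quinn vs Gupta: Gupta wins 15–8.
Quinn vs Kaur: 8 for Quinn, 15 for Kaur — Kaur by 15–8.
Singh vs Weber: 2+4+8 = 14 for Singh, 9 for Weber — Singh by 14–9.
Singh vs Ekwueme: 4+6 = 10 for Singh, 13 for Ekwueme — Ekwueme by 13–10.
Singh vs Gupta: Singh is ranked higher on 2+4+6 = 12 ballots, Gupta on 11. Singh wins 12–11.
Singh vs Kaur: Singh is ranked higher on 8+6 = 14 ballots, Kaur on 9. Singh wins 14–9.
Weber vs Ekwueme: Ekwueme, 13–10.
Weber vs Gupta: Weber is ranked higher on 4+6 = 10 ballots, Gupta on 13. Gupta wins 13–10.
Weber–Kaur: Kaur 17–6.
Ekwueme vs Gupta: Ekwueme preferred on 2+4+6 = 12 ballots; Ekwueme wins 12–11.
Ekwueme–Kaur: Kaur 12–11.
Gupta vs Kaur: Gupta preferred on 3+8 = 11 ballots; Kaur wins 12–11.
No candidate is unbeaten: Quinn loses to Singh; Singh loses to Ekwueme; Weber loses to Singh; Ekwueme loses to Kaur; Gupta loses to Singh; Kaur loses to Singh. In particular Singh → Kaur → Ekwueme → Singh is a majority cycle — no Condorcet winner exists.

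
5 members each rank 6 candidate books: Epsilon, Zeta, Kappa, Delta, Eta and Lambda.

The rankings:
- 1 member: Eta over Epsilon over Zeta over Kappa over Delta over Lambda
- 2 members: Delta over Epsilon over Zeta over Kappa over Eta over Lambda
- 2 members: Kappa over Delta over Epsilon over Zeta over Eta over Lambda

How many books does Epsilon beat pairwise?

Epsilon against each rival (5 members):
Epsilon–Zeta: Epsilon 5–0.
Epsilon–Kappa: Epsilon 3–2.
Epsilon vs Delta: Delta wins 4–1.
Epsilon vs Eta: 4 to 1, Epsilon.
Epsilon vs Lambda: 1+2+2 = 5 for Epsilon, 0 for Lambda — Epsilon by 5–0.
Epsilon beats Zeta, Kappa, Eta, Lambda; loses to Delta — 4 pairwise wins.

4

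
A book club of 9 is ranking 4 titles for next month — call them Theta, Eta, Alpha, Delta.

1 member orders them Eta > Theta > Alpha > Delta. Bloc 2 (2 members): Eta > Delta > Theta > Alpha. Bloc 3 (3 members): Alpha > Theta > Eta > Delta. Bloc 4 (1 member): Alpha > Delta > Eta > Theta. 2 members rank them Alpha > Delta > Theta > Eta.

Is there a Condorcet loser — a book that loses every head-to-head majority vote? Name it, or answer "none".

none

Head-to-head results (9 members):
Theta–Eta: Theta 5–4.
Theta vs Alpha: Theta is ranked higher on 1+2 = 3 ballots, Alpha on 6. Alpha wins 6–3.
Theta vs Delta: Delta wins 5–4.
Eta–Alpha: Alpha 6–3.
Eta vs Delta: Eta wins 6–3.
Alpha vs Delta: 1+3+1+2 = 7 for Alpha, 2 for Delta — Alpha by 7–2.
Each book has at least one pairwise win (Theta beats Eta; Eta beats Delta; Alpha beats Theta; Delta beats Theta) — no Condorcet loser.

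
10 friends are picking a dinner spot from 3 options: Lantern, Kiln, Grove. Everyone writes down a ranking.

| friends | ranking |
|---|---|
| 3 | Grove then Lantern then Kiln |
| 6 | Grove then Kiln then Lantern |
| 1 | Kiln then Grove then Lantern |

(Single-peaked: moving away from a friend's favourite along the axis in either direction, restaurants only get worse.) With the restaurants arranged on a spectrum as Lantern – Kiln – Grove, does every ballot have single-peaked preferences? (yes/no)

no

Axis positions: Lantern=1, Kiln=2, Grove=3.
Bloc 1: ranking walks positions 3-1-2; Lantern is ranked above Kiln even though Kiln lies between Lantern and the peak Grove on the axis — preferences dip and rise again. Not single-peaked.
Bloc 2 (peak Grove at position 3): ranking walks positions 3-2-1, expanding outward from the peak — single-peaked.
Bloc 3 (peak Kiln at position 2): ranking walks positions 2-3-1, expanding outward from the peak — single-peaked.
Bloc 1 violates single-peakedness, so the profile is not single-peaked on this axis.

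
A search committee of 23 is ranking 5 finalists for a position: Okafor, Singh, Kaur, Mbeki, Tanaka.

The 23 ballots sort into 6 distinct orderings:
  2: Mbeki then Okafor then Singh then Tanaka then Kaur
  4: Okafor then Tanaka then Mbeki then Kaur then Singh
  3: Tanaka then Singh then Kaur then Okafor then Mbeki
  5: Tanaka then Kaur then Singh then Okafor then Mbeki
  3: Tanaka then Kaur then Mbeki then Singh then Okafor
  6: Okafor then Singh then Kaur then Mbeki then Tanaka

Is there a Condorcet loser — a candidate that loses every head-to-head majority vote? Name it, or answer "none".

Mbeki

Pairwise majorities:
Okafor vs Singh: Okafor is ranked higher on 2+4+6 = 12 ballots, Singh on 11. Okafor wins 12–11.
Okafor vs Kaur: 12 to 11, Okafor.
Okafor–Mbeki: Okafor 18–5.
Okafor vs Tanaka: Okafor preferred on 2+4+6 = 12 ballots; Okafor wins 12–11.
Singh–Kaur: Kaur 12–11.
Singh–Mbeki: Singh 14–9.
Singh vs Tanaka: Singh preferred on 2+6 = 8 ballots; Tanaka wins 15–8.
Kaur vs Mbeki: Kaur, 17–6.
Kaur vs Tanaka: 6 for Kaur, 17 for Tanaka — Tanaka by 17–6.
Mbeki vs Tanaka: Tanaka wins 15–8.
Mbeki loses to every other candidate — it is the Condorcet loser.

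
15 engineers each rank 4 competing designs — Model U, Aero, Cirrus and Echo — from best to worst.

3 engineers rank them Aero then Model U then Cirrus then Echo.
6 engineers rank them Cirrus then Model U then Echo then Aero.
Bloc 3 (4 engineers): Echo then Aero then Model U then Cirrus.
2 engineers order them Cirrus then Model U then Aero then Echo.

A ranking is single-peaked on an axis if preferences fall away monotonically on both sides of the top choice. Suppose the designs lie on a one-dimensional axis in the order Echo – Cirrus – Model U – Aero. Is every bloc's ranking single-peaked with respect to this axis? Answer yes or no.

Axis positions: Echo=1, Cirrus=2, Model U=3, Aero=4.
Bloc 1 (peak Aero at position 4): ranking walks positions 4-3-2-1, expanding outward from the peak — single-peaked.
Bloc 2 (peak Cirrus at position 2): ranking walks positions 2-3-1-4, expanding outward from the peak — single-peaked.
Bloc 3: ranking walks positions 1-4-3-2; Aero is ranked above Cirrus even though Cirrus lies between Aero and the peak Echo on the axis — preferences dip and rise again. Not single-peaked.
Bloc 4 (peak Cirrus at position 2): ranking walks positions 2-3-4-1, expanding outward from the peak — single-peaked.
Bloc 3 violates single-peakedness, so the profile is not single-peaked on this axis.

no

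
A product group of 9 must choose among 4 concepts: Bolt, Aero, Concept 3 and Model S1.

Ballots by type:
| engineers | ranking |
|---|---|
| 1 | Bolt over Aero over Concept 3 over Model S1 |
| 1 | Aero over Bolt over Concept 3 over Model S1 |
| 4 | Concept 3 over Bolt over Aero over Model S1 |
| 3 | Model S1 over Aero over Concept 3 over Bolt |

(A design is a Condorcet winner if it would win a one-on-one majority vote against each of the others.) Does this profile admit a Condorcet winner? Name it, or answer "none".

none

Check each pair by majority over 9 ballots:
Bolt–Aero: Bolt 5–4.
Bolt–Concept 3: Concept 3 7–2.
Bolt vs Model S1: Bolt wins 6–3.
Aero vs Concept 3: Aero is ranked higher on 1+1+3 = 5 ballots, Concept 3 on 4. Aero wins 5–4.
Aero vs Model S1: Aero is ranked higher on 1+1+4 = 6 ballots, Model S1 on 3. Aero wins 6–3.
Concept 3 vs Model S1: Concept 3 is ranked higher on 1+1+4 = 6 ballots, Model S1 on 3. Concept 3 wins 6–3.
Each design drops at least one matchup (Bolt loses to Concept 3; Aero loses to Bolt; Concept 3 loses to Aero; Model S1 loses to Bolt); the cycle Bolt → Aero → Concept 3 → Bolt rules out a Condorcet winner.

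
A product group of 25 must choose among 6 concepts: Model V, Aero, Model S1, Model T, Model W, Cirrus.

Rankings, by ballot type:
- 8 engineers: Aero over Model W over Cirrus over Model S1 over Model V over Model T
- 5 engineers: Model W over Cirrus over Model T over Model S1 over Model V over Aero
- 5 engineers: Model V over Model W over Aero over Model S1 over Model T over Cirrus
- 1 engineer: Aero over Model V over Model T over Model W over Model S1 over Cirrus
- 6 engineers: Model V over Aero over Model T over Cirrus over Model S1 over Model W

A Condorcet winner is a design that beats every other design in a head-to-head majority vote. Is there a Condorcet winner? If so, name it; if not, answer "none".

Head-to-head results (25 engineers):
Model V vs Aero: Model V, 16–9.
Model V vs Model S1: 12 to 13, Model S1.
Model V vs Model T: Model V wins 20–5.
Model V vs Model W: Model V preferred on 5+1+6 = 12 ballots; Model W wins 13–12.
Model V vs Cirrus: Cirrus wins 13–12.
Aero vs Model S1: Aero, 20–5.
Aero vs Model T: Aero, 20–5.
Aero vs Model W: 15 to 10, Aero.
Aero vs Cirrus: Aero preferred on 8+5+1+6 = 20 ballots; Aero wins 20–5.
Model S1 vs Model T: 13 to 12, Model S1.
Model S1–Model W: Model W 19–6.
Model S1 vs Cirrus: Cirrus wins 19–6.
Model T vs Model W: Model W, 18–7.
Model T vs Cirrus: Cirrus, 13–12.
Model W vs Cirrus: 19 to 6, Model W.
Each design drops at least one matchup (Model V loses to Model S1; Aero loses to Model V; Model S1 loses to Aero; Model T loses to Model V; Model W loses to Aero; Cirrus loses to Aero); the cycle Model V → Aero → Model S1 → Model V rules out a Condorcet winner.

none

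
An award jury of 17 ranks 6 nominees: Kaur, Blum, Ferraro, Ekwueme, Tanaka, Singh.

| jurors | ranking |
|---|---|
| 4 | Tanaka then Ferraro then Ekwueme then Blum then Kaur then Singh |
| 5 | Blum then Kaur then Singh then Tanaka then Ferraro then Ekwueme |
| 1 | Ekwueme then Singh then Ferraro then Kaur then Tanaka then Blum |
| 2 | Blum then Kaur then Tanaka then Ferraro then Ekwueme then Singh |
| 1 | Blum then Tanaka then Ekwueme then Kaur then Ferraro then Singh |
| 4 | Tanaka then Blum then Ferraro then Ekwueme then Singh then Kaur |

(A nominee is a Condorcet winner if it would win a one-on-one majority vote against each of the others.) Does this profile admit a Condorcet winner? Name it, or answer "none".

Tanaka

Check each pair by majority over 17 ballots:
Kaur vs Blum: Kaur preferred on 1 ballot; Blum wins 16–1.
Kaur vs Ferraro: Ferraro wins 9–8.
Kaur vs Ekwueme: Ekwueme wins 10–7.
Kaur vs Tanaka: 8 to 9, Tanaka.
Kaur vs Singh: 12 to 5, Kaur.
Blum vs Ferraro: Blum is ranked higher on 5+2+1+4 = 12 ballots, Ferraro on 5. Blum wins 12–5.
Blum–Ekwueme: Blum 12–5.
Blum vs Tanaka: Tanaka wins 9–8.
Blum vs Singh: 16 to 1, Blum.
Ferraro vs Ekwueme: Ferraro, 15–2.
Ferraro vs Tanaka: 1 to 16, Tanaka.
Ferraro–Singh: Ferraro 11–6.
Ekwueme vs Tanaka: Ekwueme is ranked higher on 1 ballot, Tanaka on 16. Tanaka wins 16–1.
Ekwueme vs Singh: 12 to 5, Ekwueme.
Tanaka vs Singh: 4+2+1+4 = 11 for Tanaka, 6 for Singh — Tanaka by 11–6.
Tanaka defeats every rival head-to-head and is the Condorcet winner.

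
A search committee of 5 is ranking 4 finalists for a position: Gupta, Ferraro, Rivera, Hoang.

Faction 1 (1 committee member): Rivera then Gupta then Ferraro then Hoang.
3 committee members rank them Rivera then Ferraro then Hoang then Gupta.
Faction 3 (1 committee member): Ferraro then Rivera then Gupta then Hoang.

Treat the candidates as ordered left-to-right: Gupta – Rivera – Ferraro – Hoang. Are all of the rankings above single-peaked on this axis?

yes

Axis positions: Gupta=1, Rivera=2, Ferraro=3, Hoang=4.
Faction 1 (peak Rivera at position 2): ranking walks positions 2-1-3-4, expanding outward from the peak — single-peaked.
Faction 2 (peak Rivera at position 2): ranking walks positions 2-3-4-1, expanding outward from the peak — single-peaked.
Faction 3 (peak Ferraro at position 3): ranking walks positions 3-2-1-4, expanding outward from the peak — single-peaked.
Every ranking is single-peaked on this axis.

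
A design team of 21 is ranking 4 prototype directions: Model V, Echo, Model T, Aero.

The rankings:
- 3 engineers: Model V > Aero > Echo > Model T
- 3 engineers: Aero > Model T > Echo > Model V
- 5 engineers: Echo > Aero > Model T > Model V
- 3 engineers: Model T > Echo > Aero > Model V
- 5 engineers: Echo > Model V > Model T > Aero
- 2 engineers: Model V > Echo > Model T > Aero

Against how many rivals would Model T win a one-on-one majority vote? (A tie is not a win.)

1

Model T against each rival (21 engineers):
Model T vs Model V: Model T, 11–10.
Model T vs Echo: Echo wins 15–6.
Model T vs Aero: 10 to 11, Aero.
Model T beats Model V; loses to Echo, Aero — 1 pairwise win.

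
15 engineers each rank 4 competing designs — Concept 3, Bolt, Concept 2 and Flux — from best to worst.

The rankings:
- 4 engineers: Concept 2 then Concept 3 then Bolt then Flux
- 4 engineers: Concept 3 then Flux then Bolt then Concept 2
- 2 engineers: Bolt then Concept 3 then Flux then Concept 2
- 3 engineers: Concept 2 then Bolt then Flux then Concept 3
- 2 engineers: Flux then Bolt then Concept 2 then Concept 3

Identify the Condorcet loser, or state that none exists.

none

Head-to-head results (15 engineers):
Concept 3 vs Bolt: Concept 3 preferred on 4+4 = 8 ballots; Concept 3 wins 8–7.
Concept 3 vs Concept 2: Concept 3 is ranked higher on 4+2 = 6 ballots, Concept 2 on 9. Concept 2 wins 9–6.
Concept 3 vs Flux: Concept 3, 10–5.
Bolt vs Concept 2: Bolt wins 8–7.
Bolt vs Flux: Bolt, 9–6.
Concept 2 vs Flux: Flux wins 8–7.
Each design has at least one pairwise win (Concept 3 beats Bolt; Bolt beats Concept 2; Concept 2 beats Concept 3; Flux beats Concept 2) — no Condorcet loser.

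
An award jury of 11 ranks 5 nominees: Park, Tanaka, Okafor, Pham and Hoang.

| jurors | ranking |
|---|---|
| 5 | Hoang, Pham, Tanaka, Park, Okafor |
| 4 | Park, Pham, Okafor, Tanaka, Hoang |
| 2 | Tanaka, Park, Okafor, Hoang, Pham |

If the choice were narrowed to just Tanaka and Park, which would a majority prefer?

Ballots ranking Tanaka above Park: 5 + 2 = 7.
Ballots ranking Park above Tanaka: 11 − 7 = 4.
Tanaka wins the head-to-head 7–4.

Tanaka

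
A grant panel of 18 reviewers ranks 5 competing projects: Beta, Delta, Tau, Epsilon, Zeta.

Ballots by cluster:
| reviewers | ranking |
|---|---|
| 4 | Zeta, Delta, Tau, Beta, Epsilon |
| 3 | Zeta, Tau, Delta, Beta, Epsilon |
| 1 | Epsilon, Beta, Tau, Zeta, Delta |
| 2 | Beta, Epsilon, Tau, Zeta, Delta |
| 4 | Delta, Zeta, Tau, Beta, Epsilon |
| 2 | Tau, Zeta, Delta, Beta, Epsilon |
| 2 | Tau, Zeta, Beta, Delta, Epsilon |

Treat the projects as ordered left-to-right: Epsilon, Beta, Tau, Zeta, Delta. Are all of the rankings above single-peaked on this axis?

Axis positions: Epsilon=1, Beta=2, Tau=3, Zeta=4, Delta=5.
Cluster 1 (peak Zeta at position 4): ranking walks positions 4-5-3-2-1, expanding outward from the peak — single-peaked.
Cluster 2 (peak Zeta at position 4): ranking walks positions 4-3-5-2-1, expanding outward from the peak — single-peaked.
Cluster 3 (peak Epsilon at position 1): ranking walks positions 1-2-3-4-5, expanding outward from the peak — single-peaked.
Cluster 4 (peak Beta at position 2): ranking walks positions 2-1-3-4-5, expanding outward from the peak — single-peaked.
Cluster 5 (peak Delta at position 5): ranking walks positions 5-4-3-2-1, expanding outward from the peak — single-peaked.
Cluster 6 (peak Tau at position 3): ranking walks positions 3-4-5-2-1, expanding outward from the peak — single-peaked.
Cluster 7 (peak Tau at position 3): ranking walks positions 3-4-2-5-1, expanding outward from the peak — single-peaked.
Every ranking is single-peaked on this axis.

yes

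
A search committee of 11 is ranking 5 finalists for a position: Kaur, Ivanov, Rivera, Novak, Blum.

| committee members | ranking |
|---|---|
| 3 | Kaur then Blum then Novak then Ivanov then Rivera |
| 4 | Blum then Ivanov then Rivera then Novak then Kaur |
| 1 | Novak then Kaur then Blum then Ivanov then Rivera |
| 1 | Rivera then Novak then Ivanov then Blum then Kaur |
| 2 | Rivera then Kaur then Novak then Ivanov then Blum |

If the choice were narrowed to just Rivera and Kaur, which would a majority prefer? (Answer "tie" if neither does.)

Ballots ranking Rivera above Kaur: 4 + 1 + 2 = 7.
Ballots ranking Kaur above Rivera: 11 − 7 = 4.
Rivera wins the head-to-head 7–4.

Rivera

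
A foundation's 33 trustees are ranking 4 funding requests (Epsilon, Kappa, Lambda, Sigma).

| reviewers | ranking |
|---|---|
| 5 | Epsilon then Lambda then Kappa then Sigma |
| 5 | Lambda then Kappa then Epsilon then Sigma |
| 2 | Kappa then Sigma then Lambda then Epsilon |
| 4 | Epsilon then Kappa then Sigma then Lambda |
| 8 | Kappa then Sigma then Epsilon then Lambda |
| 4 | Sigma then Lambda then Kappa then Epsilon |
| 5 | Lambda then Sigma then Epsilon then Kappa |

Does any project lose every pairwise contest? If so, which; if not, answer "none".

Pairwise majorities:
Epsilon vs Kappa: Kappa wins 19–14.
Epsilon vs Lambda: Epsilon is ranked higher on 5+4+8 = 17 ballots, Lambda on 16. Epsilon wins 17–16.
Epsilon vs Sigma: Epsilon is ranked higher on 5+5+4 = 14 ballots, Sigma on 19. Sigma wins 19–14.
Kappa vs Lambda: 2+4+8 = 14 for Kappa, 19 for Lambda — Lambda by 19–14.
Kappa vs Sigma: Kappa wins 24–9.
Lambda–Sigma: Sigma 18–15.
No project is winless: Epsilon beats Lambda; Kappa beats Epsilon; Lambda beats Kappa; Sigma beats Epsilon. There is no Condorcet loser.

none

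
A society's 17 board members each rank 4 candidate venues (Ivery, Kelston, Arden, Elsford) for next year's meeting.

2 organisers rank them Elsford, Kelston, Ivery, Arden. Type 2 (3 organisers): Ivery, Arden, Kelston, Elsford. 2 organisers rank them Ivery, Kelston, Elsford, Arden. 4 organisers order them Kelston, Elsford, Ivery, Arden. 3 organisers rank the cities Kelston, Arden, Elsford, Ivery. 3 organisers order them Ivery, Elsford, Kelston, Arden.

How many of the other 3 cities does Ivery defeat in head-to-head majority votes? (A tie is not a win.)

Ivery against each rival (17 organisers):
Ivery vs Kelston: Ivery is ranked higher on 3+2+3 = 8 ballots, Kelston on 9. Kelston wins 9–8.
Ivery–Arden: Ivery 14–3.
Ivery vs Elsford: Elsford wins 9–8.
Ivery beats Arden; loses to Kelston, Elsford — 1 pairwise win.

1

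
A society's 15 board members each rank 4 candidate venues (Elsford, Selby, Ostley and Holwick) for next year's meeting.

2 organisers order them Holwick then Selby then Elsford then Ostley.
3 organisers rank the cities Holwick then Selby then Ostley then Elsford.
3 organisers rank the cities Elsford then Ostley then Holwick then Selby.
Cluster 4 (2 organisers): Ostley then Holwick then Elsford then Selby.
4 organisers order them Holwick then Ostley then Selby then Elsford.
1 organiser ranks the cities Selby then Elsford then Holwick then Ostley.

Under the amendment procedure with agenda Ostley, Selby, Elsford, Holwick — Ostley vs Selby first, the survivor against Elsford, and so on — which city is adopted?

Round 1: Ostley vs Selby — 9–6, Ostley advances.
Round 2: Ostley vs Elsford — 9–6, Ostley advances.
Round 3: Ostley vs Holwick — 5–10, Holwick advances.
Holwick survives the agenda.

Holwick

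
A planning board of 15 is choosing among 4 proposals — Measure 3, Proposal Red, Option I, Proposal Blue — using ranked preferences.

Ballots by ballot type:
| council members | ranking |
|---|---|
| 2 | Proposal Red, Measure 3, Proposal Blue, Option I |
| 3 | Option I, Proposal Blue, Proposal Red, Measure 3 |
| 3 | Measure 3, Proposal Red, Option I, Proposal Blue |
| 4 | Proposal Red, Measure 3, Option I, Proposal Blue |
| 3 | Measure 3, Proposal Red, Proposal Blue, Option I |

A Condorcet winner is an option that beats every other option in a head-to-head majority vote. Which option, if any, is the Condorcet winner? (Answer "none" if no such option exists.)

Proposal Red

Check each pair by majority over 15 ballots:
Measure 3 vs Proposal Red: Proposal Red, 9–6.
Measure 3–Option I: Measure 3 12–3.
Measure 3–Proposal Blue: Measure 3 12–3.
Proposal Red–Option I: Proposal Red 12–3.
Proposal Red vs Proposal Blue: Proposal Red, 12–3.
Option I vs Proposal Blue: Option I, 10–5.
Only Proposal Red has no losses; Proposal Red is the Condorcet winner.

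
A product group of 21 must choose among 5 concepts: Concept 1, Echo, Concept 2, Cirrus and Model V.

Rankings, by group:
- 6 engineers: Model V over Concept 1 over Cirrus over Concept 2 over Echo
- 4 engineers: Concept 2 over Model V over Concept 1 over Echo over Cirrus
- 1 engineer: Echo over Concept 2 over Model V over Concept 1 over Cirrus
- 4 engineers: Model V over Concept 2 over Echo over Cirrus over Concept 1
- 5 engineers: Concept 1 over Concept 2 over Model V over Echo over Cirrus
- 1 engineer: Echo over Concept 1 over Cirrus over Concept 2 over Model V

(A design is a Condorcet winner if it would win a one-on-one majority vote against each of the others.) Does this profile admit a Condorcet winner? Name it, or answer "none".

none

Check each pair by majority over 21 ballots:
Concept 1 vs Echo: Concept 1 is ranked higher on 6+4+5 = 15 ballots, Echo on 6. Concept 1 wins 15–6.
Concept 1 vs Concept 2: Concept 1 preferred on 6+5+1 = 12 ballots; Concept 1 wins 12–9.
Concept 1 vs Cirrus: 6+4+1+5+1 = 17 for Concept 1, 4 for Cirrus — Concept 1 by 17–4.
Concept 1 vs Model V: 5+1 = 6 for Concept 1, 15 for Model V — Model V by 15–6.
Echo vs Concept 2: 1+1 = 2 for Echo, 19 for Concept 2 — Concept 2 by 19–2.
Echo vs Cirrus: 4+1+4+5+1 = 15 for Echo, 6 for Cirrus — Echo by 15–6.
Echo vs Model V: 2 to 19, Model V.
Concept 2 vs Cirrus: 14 to 7, Concept 2.
Concept 2 vs Model V: 4+1+5+1 = 11 for Concept 2, 10 for Model V — Concept 2 by 11–10.
Cirrus vs Model V: 1 to 20, Model V.
Each design drops at least one matchup (Concept 1 loses to Model V; Echo loses to Concept 1; Concept 2 loses to Concept 1; Cirrus loses to Concept 1; Model V loses to Concept 2); the cycle Concept 1 → Concept 2 → Model V → Concept 1 rules out a Condorcet winner.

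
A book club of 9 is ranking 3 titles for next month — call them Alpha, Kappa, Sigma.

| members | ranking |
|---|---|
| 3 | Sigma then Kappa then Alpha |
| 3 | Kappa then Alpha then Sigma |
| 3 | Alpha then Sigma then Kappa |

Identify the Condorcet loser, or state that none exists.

Head-to-head results (9 members):
Alpha vs Kappa: Kappa, 6–3.
Alpha vs Sigma: 6 to 3, Alpha.
Kappa vs Sigma: 3 to 6, Sigma.
Every book wins at least one matchup (Alpha beats Sigma; Kappa beats Alpha; Sigma beats Kappa), so there is no Condorcet loser.

none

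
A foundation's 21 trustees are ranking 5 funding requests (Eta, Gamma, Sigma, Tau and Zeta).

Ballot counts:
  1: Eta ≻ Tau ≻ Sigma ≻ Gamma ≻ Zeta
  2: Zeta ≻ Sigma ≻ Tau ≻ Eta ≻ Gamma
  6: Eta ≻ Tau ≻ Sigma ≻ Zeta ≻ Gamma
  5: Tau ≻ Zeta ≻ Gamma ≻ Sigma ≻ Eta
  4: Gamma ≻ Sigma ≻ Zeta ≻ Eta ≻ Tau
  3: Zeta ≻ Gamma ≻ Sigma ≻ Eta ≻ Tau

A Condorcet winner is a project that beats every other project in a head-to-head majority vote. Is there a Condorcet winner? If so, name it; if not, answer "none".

Check each pair by majority over 21 ballots:
Eta–Gamma: Gamma 12–9.
Eta vs Sigma: Sigma wins 14–7.
Eta vs Tau: Eta, 14–7.
Eta vs Zeta: Zeta, 14–7.
Gamma–Sigma: Gamma 12–9.
Gamma–Tau: Tau 14–7.
Gamma vs Zeta: Zeta, 16–5.
Sigma vs Tau: Tau, 12–9.
Sigma vs Zeta: Sigma, 11–10.
Tau vs Zeta: Tau wins 12–9.
No project is unbeaten: Eta loses to Gamma; Gamma loses to Tau; Sigma loses to Gamma; Tau loses to Eta; Zeta loses to Sigma. In particular Eta > Tau > Gamma > Eta is a majority cycle — no Condorcet winner exists.

none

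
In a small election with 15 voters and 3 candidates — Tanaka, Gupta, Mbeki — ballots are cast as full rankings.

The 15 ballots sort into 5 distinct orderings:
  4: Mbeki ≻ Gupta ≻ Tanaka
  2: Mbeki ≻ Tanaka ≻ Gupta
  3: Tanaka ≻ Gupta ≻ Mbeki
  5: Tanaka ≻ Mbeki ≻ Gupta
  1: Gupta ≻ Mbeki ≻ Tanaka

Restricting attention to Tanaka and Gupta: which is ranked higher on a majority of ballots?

Ballots ranking Tanaka above Gupta: 2 + 3 + 5 = 10.
Ballots ranking Gupta above Tanaka: 15 − 10 = 5.
Tanaka wins the head-to-head 10–5.

Tanaka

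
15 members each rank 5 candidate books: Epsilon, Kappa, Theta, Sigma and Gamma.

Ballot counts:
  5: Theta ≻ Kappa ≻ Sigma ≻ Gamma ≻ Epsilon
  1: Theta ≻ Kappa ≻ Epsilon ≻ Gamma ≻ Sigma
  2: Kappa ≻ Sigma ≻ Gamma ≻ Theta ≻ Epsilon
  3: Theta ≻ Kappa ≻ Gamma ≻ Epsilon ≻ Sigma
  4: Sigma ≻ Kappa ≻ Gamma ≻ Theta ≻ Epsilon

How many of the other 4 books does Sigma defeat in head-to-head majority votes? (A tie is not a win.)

Sigma against each rival (15 members):
Sigma vs Epsilon: Sigma, 11–4.
Sigma vs Kappa: 4 to 11, Kappa.
Sigma vs Theta: Theta wins 9–6.
Sigma vs Gamma: Sigma, 11–4.
Sigma beats Epsilon, Gamma; loses to Kappa, Theta — 2 pairwise wins.

2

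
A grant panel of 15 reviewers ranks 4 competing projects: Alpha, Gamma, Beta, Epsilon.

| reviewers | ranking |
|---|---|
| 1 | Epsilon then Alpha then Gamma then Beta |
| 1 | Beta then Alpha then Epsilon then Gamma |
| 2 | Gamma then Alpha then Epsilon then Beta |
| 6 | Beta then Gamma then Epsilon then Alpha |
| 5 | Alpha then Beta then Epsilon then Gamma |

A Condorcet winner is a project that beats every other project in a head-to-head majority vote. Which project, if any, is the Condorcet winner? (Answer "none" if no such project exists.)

Pairwise majorities:
Alpha–Gamma: Gamma 8–7.
Alpha vs Beta: Alpha wins 8–7.
Alpha vs Epsilon: Alpha, 8–7.
Gamma vs Beta: Beta wins 12–3.
Gamma vs Epsilon: Gamma, 8–7.
Beta vs Epsilon: Beta, 12–3.
Every project loses at least once (Alpha loses to Gamma; Gamma loses to Beta; Beta loses to Alpha; Epsilon loses to Alpha). The majority relation contains the cycle Alpha > Beta > Gamma > Alpha, so there is no Condorcet winner.

none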